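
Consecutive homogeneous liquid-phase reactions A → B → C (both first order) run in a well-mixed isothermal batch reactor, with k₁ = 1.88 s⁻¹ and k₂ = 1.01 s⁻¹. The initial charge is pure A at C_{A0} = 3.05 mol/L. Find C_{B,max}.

1.48 mol/L

For a first-order series the maximum intermediate yield is C_{B,max}/C_{A0} = (k₁/k₂)^[k₂/(k₂−k₁)].
= (1.88/1.01)^(1.01/(1.01−1.88)) = (1.861)^(-1.161) = 0.4861.
C_{B,max} = 0.4861×3.05 = 1.48 mol/L.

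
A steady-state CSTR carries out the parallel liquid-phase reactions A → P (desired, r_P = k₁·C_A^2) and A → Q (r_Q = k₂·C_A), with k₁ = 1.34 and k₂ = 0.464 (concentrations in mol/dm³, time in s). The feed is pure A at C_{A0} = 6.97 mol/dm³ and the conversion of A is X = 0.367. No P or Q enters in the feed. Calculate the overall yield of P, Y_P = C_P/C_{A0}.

0.340

Exit C_A = C_{A0}(1−X) = 6.97×0.633 = 4.412 mol/dm³.
Rates in a CSTR are evaluated at the outlet concentration: r_P = 1.34×4.412^2 = 26.08, r_Q = 0.464×4.412 = 2.047.
Fraction of consumed A going to P: r_P/(r_P+r_Q) = 0.9272.
C_P = 0.9272·C_{A0}·X = 0.9272×6.97×0.367 = 2.37 mol/dm³; Y_P = C_P/C_{A0} = 0.340.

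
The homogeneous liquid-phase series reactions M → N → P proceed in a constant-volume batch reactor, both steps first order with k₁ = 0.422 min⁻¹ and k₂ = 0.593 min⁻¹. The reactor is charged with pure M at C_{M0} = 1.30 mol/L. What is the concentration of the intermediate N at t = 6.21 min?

For first-order series with pure M initially, C_N(t) = k₁C_{M0}/(k₂−k₁)·(e^(−k₁t) − e^(−k₂t)).
e^(−k₁t) = e^(−0.422×6.21) = e^(−2.621) = 0.07276; e^(−k₂t) = e^(−3.683) = 0.02516.
C_N = 0.422×1.30/(0.593−0.422) × (0.07276−0.02516) = 3.208×0.04760 = 0.1527 mol/L.

0.153 mol/L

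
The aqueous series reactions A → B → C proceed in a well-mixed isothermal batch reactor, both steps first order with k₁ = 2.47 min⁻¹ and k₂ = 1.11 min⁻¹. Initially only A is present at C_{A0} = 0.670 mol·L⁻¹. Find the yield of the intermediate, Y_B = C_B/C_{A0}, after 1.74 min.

0.239

For first-order series with pure A initially, C_B(t) = k₁C_{A0}/(k₂−k₁)·(e^(−k₁t) − e^(−k₂t)).
e^(−k₁t) = e^(−2.47×1.74) = e^(−4.298) = 0.01360; e^(−k₂t) = e^(−1.931) = 0.1449.
C_B = 2.47×0.670/(1.11−2.47) × (0.01360−0.1449) = (-1.217)×(-0.1313) = 0.1598 mol·L⁻¹.
Y_B = C_B/C_{A0} = 0.1598/0.670 = 0.239.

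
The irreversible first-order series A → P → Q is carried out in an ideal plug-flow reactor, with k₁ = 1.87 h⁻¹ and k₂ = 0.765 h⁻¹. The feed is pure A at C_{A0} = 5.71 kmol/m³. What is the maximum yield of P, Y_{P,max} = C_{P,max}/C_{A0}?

0.539

At the optimum, C_{P,max}/C_{A0} = (k₁/k₂)^[k₂/(k₂−k₁)].
= (1.87/0.765)^(0.765/(0.765−1.87)) = (2.444)^(-0.6923) = 0.5386.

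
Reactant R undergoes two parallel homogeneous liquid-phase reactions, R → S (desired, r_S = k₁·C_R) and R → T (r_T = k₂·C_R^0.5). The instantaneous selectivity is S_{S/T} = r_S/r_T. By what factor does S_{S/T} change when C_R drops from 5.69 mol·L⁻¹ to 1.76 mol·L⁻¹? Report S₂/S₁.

S_{S/T} = (k₁/k₂)·C_R^0.5, so S₂/S₁ = (C_{R,2}/C_{R,1})^0.5.
= (1.76/5.69)^0.5 = (0.3093)^0.5 = 0.556.
Selectivity toward S falls as C_R falls — high-concentration operation is favoured.

0.556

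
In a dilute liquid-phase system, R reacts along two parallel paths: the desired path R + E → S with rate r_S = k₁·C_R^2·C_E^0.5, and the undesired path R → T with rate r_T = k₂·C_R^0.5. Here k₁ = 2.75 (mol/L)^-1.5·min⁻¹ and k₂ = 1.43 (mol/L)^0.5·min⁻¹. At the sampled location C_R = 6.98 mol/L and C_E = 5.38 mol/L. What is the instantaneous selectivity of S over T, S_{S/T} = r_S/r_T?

S_{S/T} = r_S/r_T = (k₁·C_R^2·C_E^0.5)/(k₂·C_R^0.5) = (k₁/k₂)·C_R^1.5·C_E^0.5.
= (2.75×6.980^2×5.380^0.5) / (1.43×6.980^0.5) = 310.8/3.778 = 82.3.

82.3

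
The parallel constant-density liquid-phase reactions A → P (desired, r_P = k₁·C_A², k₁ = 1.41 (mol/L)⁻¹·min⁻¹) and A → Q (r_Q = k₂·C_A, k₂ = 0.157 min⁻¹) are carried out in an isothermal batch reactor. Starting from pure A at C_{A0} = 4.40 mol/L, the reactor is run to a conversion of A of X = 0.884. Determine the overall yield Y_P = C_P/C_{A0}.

C_A = C_{A0}(1−X) = 0.5104 mol/L.
Along a PFR/batch, dC_Q/dC_A = −r_Q/(r_P+r_Q) = −k₂/(k₂+k₁·C_A).
Integrating from C_{A0} to C_A: C_Q = (0.157/1.41)·ln[(0.157+1.41·4.40)/(0.157+1.41·0.510)] = 0.1113·ln(6.361/0.8767) = 0.2207 mol/L.
Then C_P = (C_{A0}−C_A) − C_Q = 3.890 − 0.2207 = 3.669 mol/L.
Y_P = C_P/C_{A0} = 3.669/4.40 = 0.834.

0.834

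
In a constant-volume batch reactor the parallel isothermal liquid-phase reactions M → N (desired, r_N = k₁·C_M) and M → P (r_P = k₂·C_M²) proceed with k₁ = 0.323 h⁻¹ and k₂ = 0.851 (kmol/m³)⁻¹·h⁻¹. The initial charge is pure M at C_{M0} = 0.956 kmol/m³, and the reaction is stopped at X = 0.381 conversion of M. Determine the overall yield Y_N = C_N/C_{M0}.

C_M = C_{M0}(1−X) = 0.5918 kmol/m³.
Along a PFR/batch, dC_N/dC_M = −r_N/(r_N+r_P) = −k₁/(k₁+k₂·C_M).
Integrating from C_{M0} to C_M: C_N = (0.323/0.851)·ln[(0.323+0.851·0.956)/(0.323+0.851·0.592)] = 0.3796·ln(1.137/0.8266) = 0.1209 kmol/m³.
Y_N = C_N/C_{M0} = 0.1209/0.956 = 0.126.

0.126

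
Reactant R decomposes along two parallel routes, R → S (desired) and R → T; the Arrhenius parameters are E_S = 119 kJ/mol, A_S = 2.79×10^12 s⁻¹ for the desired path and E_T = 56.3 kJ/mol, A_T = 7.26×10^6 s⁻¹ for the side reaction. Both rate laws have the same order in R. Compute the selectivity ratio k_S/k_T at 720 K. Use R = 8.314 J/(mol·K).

10.9

With equal orders, S_{S/T} = k_S/k_T = (A_S/A_T)·exp[(E_T−E_S)/(RT)].
(E_T−E_S)/(RT) = (56.3−119)×10³/(8.314×720) = -62700/5986 = -10.47.
k_S/k_T = (2.79×10^12/7.26×10^6)·exp(-10.47) = 3.843×10^5 × 2.825×10^-5 = 10.9.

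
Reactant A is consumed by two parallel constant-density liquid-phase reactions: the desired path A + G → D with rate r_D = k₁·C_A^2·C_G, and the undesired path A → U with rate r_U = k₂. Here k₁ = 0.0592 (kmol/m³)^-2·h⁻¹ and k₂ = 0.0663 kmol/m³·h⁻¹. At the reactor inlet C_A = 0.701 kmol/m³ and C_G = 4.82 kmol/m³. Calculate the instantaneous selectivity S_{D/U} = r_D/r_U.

S_{D/U} = r_D/r_U = (k₁·C_A^2·C_G)/(k₂) = (k₁/k₂)·C_A^2·C_G.
= (0.0592×0.7010^2×4.820) / (0.0663) = 0.1402/0.06630 = 2.11.
Since the desired path is higher order in A, keeping C_A high (PFR or concentrated feed) favours D.

2.11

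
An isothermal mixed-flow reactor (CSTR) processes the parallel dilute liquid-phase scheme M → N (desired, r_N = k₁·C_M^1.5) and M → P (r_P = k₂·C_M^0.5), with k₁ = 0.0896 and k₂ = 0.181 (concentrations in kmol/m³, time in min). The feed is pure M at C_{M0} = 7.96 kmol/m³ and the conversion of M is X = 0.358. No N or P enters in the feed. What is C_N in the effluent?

2.04 kmol/m³

Exit C_M = C_{M0}(1−X) = 7.96×0.642 = 5.110 kmol/m³.
Rates in a CSTR are evaluated at the outlet concentration: r_N = 0.0896×5.110^1.5 = 1.035, r_P = 0.181×5.110^0.5 = 0.4092.
Fraction of consumed M going to N: r_N/(r_N+r_P) = 0.7167.
C_N = 0.7167·C_{M0}·X = 0.7167×7.96×0.358 = 2.04 kmol/m³.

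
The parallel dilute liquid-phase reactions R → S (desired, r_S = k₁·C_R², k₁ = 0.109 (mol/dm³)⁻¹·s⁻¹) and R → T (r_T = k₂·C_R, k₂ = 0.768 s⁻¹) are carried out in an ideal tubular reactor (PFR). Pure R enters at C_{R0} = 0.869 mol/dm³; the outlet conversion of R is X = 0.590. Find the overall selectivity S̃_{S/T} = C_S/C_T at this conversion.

C_R = C_{R0}(1−X) = 0.3563 mol/dm³.
Along a PFR/batch, dC_T/dC_R = −r_T/(r_S+r_T) = −k₂/(k₂+k₁·C_R).
Integrating from C_{R0} to C_R: C_T = (0.768/0.109)·ln[(0.768+0.109·0.869)/(0.768+0.109·0.356)] = 7.046·ln(0.8627/0.8068) = 0.4719 mol/dm³.
Then C_S = (C_{R0}−C_R) − C_T = 0.5127 − 0.4719 = 0.04084 mol/dm³.
S̃_{S/T} = C_S/C_T = 0.04084/0.4719 = 0.0865.

0.0865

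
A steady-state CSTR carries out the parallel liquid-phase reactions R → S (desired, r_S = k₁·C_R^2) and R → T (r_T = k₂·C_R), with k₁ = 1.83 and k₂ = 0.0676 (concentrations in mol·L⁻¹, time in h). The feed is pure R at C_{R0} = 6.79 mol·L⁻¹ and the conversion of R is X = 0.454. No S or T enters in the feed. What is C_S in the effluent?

Exit C_R = C_{R0}(1−X) = 6.79×0.546 = 3.707 mol·L⁻¹.
Rates in a CSTR are evaluated at the outlet concentration: r_S = 1.83×3.707^2 = 25.15, r_T = 0.0676×3.707 = 0.2506.
Fraction of consumed R going to S: r_S/(r_S+r_T) = 0.9901.
C_S = 0.9901·C_{R0}·X = 0.9901×6.79×0.454 = 3.05 mol·L⁻¹.

3.05 mol·L⁻¹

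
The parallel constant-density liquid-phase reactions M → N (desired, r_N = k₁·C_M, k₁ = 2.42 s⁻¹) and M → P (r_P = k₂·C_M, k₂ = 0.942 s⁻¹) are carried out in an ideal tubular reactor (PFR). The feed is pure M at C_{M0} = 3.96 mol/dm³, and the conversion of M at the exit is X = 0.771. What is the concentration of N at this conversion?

C_M = C_{M0}(1−X) = 0.9068 mol/dm³.
Both paths are first order in M, so the instantaneous fraction to N is constant: dC_N/d(−C_M) = k₁/(k₁+k₂) = 0.7198.
C_N = 0.7198·(C_{M0}−C_M) = 0.7198×3.053 = 2.20 mol/dm³.

2.20 mol/dm³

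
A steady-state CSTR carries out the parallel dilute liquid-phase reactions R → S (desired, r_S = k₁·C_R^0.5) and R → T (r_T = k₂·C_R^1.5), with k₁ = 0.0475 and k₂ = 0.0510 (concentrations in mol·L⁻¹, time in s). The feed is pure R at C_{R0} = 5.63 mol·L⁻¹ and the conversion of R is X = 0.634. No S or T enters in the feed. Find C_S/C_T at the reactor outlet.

Exit C_R = C_{R0}(1−X) = 5.63×0.366 = 2.061 mol·L⁻¹.
Rates in a CSTR are evaluated at the outlet concentration: r_S = 0.0475×2.061^0.5 = 0.06818, r_T = 0.0510×2.061^1.5 = 0.1509.
Overall selectivity = C_S/C_T = r_Sτ/(r_Tτ) = r_S/r_T = 0.452.

0.452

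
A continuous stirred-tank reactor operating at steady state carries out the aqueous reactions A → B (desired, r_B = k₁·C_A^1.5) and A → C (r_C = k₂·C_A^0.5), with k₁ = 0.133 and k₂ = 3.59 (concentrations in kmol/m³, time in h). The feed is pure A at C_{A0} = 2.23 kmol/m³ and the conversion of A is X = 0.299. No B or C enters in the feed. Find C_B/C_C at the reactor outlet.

Exit C_A = C_{A0}(1−X) = 2.23×0.701 = 1.563 kmol/m³.
In a CSTR the entire volume is at exit conditions, so r_B = 0.133×1.563^1.5 = 0.2599 and r_C = 3.59×1.563^0.5 = 4.489.
Overall selectivity = C_B/C_C = r_Bτ/(r_Cτ) = r_B/r_C = 0.0579.

0.0579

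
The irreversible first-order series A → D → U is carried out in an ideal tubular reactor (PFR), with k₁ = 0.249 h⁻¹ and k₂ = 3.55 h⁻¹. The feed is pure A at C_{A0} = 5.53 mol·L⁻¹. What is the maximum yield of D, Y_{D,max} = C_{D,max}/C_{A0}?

At the optimum, C_{D,max}/C_{A0} = (k₁/k₂)^[k₂/(k₂−k₁)].
= (0.249/3.55)^(3.55/(3.55−0.249)) = (0.07014)^(1.075) = 0.05740.

0.0574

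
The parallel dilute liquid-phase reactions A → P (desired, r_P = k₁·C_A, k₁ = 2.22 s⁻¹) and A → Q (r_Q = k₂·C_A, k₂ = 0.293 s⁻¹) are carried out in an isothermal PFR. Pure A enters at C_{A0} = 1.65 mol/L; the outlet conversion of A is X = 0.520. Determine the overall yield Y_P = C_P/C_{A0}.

C_A = C_{A0}(1−X) = 0.7920 mol/L.
Both paths are first order in A, so the instantaneous fraction to P is constant: dC_P/d(−C_A) = k₁/(k₁+k₂) = 0.8834.
C_P = 0.8834·(C_{A0}−C_A) = 0.8834×0.8580 = 0.758 mol/L.
Y_P = C_P/C_{A0} = 0.7580/1.65 = 0.459.

0.459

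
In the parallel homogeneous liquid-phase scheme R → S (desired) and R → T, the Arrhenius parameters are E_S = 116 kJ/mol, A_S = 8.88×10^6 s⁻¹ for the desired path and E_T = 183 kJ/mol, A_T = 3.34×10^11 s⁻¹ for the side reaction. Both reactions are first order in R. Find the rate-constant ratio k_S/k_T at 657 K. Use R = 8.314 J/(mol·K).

5.65

Since both paths have the same order in R, the concentration cancels and S_{S/T} = k_S/k_T = (A_S/A_T)·exp[(E_T−E_S)/(RT)].
(E_T−E_S)/(RT) = (183−116)×10³/(8.314×657) = 67000/5462 = 12.27.
k_S/k_T = (8.88×10^6/3.34×10^11)·exp(12.27) = 2.659×10^-5 × 2.123×10^5 = 5.65.
Since E_S < E_T, lowering the temperature improves selectivity toward S.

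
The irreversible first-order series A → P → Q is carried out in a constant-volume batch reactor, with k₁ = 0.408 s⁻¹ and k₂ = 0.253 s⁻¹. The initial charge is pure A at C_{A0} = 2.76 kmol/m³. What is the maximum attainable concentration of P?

At the optimum, C_{P,max}/C_{A0} = (k₁/k₂)^[k₂/(k₂−k₁)].
= (0.408/0.253)^(0.253/(0.253−0.408)) = (1.613)^(-1.632) = 0.4584.
C_{P,max} = 0.4584×2.76 = 1.27 kmol/m³.

1.27 kmol/m³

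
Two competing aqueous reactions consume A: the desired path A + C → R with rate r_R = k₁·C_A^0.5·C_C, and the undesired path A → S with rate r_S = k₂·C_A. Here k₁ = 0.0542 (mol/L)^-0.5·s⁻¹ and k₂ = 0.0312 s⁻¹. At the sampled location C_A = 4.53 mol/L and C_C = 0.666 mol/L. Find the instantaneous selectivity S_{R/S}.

S_{R/S} = r_R/r_S = (k₁·C_A^0.5·C_C)/(k₂·C_A) = (k₁/k₂)·C_A^-0.5·C_C.
= (0.0542×4.530^0.5×0.6660) / (0.0312×4.530) = 0.07683/0.1413 = 0.544.
The undesired path is higher order in A, so low C_A (CSTR or dilute feed) favours R.

0.544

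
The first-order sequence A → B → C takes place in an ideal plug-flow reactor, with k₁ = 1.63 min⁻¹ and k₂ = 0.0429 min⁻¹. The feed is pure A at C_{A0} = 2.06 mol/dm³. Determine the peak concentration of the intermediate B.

For a first-order series the maximum intermediate yield is C_{B,max}/C_{A0} = (k₁/k₂)^[k₂/(k₂−k₁)].
= (1.63/0.0429)^(0.0429/(0.0429−1.63)) = (38.00)^(-0.02703) = 0.9064.
C_{B,max} = 0.9064×2.06 = 1.87 mol/dm³.

1.87 mol/dm³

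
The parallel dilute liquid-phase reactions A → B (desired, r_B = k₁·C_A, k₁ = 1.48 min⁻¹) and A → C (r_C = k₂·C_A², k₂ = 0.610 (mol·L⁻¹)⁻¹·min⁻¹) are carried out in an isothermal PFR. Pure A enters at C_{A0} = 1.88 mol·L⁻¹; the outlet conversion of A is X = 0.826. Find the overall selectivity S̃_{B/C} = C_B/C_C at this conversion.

2.32

C_A = C_{A0}(1−X) = 0.3271 mol·L⁻¹.
Along a PFR/batch, dC_B/dC_A = −r_B/(r_B+r_C) = −k₁/(k₁+k₂·C_A).
Integrating from C_{A0} to C_A: C_B = (1.48/0.610)·ln[(1.48+0.610·1.88)/(1.48+0.610·0.327)] = 2.426·ln(2.627/1.680) = 1.085 mol·L⁻¹.
C_C = (C_{A0}−C_A)−C_B = 0.4678 mol·L⁻¹; S̃_{B/C} = 1.085/0.4678 = 2.32.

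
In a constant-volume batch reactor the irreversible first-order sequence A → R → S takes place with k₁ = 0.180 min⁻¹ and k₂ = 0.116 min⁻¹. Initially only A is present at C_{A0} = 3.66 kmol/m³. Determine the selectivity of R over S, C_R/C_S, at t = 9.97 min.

Solving the coupled first-order balances gives C_R(t) = [k₁/(k₂−k₁)]·C_{A0}·(e^(−k₁t) − e^(−k₂t)).
e^(−k₁t) = e^(−0.180×9.97) = e^(−1.795) = 0.1662; e^(−k₂t) = e^(−1.157) = 0.3146.
C_R = 0.180×3.66/(0.116−0.180) × (0.1662−0.3146) = (-10.29)×(-0.1484) = 1.527 kmol/m³.
C_A = C_{A0}e^(−k₁t) = 0.6083 kmol/m³, so C_S = C_{A0}−C_A−C_R = 1.524 kmol/m³; C_R/C_S = 1.00.

1.00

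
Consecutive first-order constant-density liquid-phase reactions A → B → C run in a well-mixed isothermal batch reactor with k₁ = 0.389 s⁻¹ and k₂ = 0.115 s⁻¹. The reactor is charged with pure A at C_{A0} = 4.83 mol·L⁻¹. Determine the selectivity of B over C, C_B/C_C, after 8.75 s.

0.953

Solving the coupled first-order balances gives C_B(t) = [k₁/(k₂−k₁)]·C_{A0}·(e^(−k₁t) − e^(−k₂t)).
e^(−k₁t) = e^(−0.389×8.75) = e^(−3.404) = 0.03325; e^(−k₂t) = e^(−1.006) = 0.3656.
C_B = 0.389×4.83/(0.115−0.389) × (0.03325−0.3656) = (-6.857)×(-0.3323) = 2.279 mol·L⁻¹.
C_A = C_{A0}e^(−k₁t) = 0.1606 mol·L⁻¹, so C_C = C_{A0}−C_A−C_B = 2.390 mol·L⁻¹; C_B/C_C = 0.953.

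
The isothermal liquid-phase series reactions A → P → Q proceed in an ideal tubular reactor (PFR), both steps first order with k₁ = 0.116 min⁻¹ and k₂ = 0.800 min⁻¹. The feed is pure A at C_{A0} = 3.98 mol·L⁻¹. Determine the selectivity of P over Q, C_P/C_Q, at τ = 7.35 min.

Solving the coupled first-order balances gives C_P(τ) = [k₁/(k₂−k₁)]·C_{A0}·(e^(−k₁τ) − e^(−k₂τ)).
e^(−k₁τ) = e^(−0.116×7.35) = e^(−0.8526) = 0.4263; e^(−k₂τ) = e^(−5.880) = 0.002795.
C_P = 0.116×3.98/(0.800−0.116) × (0.4263−0.002795) = 0.6750×0.4235 = 0.2859 mol·L⁻¹.
C_A = C_{A0}e^(−k₁τ) = 1.697 mol·L⁻¹, so C_Q = C_{A0}−C_A−C_P = 1.997 mol·L⁻¹; C_P/C_Q = 0.143.

0.143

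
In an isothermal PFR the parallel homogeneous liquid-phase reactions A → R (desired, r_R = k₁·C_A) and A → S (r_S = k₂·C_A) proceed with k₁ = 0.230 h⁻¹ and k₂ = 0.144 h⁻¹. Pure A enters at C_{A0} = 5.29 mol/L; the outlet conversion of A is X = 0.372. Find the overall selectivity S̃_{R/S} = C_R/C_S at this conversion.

1.60

C_A = C_{A0}(1−X) = 3.322 mol/L.
Both paths are first order in A, so the instantaneous fraction to R is constant: dC_R/d(−C_A) = k₁/(k₁+k₂) = 0.6150.
C_R = 0.6150·(C_{A0}−C_A) = 0.6150×1.968 = 1.21 mol/L.
C_S = (C_{A0}−C_A)−C_R = 0.7577 mol/L; S̃_{R/S} = 1.210/0.7577 = 1.60.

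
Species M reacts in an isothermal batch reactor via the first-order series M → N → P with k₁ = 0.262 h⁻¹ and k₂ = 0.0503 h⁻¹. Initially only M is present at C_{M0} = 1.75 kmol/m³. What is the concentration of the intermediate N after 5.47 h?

1.13 kmol/m³

The intermediate concentration in a first-order A→B→C sequence is C_N = k₁C_{M0}(e^(−k₁t) − e^(−k₂t))/(k₂−k₁).
e^(−k₁t) = e^(−0.262×5.47) = e^(−1.433) = 0.2386; e^(−k₂t) = e^(−0.2751) = 0.7595.
C_N = 0.262×1.75/(0.0503−0.262) × (0.2386−0.7595) = (-2.166)×(-0.5209) = 1.128 kmol/m³.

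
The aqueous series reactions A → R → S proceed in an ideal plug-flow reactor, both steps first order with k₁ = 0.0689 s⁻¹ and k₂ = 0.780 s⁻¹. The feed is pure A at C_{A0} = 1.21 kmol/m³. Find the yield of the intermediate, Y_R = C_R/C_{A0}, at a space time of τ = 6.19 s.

0.0625

For first-order series with pure A initially, C_R(τ) = k₁C_{A0}/(k₂−k₁)·(e^(−k₁τ) − e^(−k₂τ)).
e^(−k₁τ) = e^(−0.0689×6.19) = e^(−0.4265) = 0.6528; e^(−k₂τ) = e^(−4.828) = 0.008001.
C_R = 0.0689×1.21/(0.780−0.0689) × (0.6528−0.008001) = 0.1172×0.6448 = 0.07560 kmol/m³.
Y_R = C_R/C_{A0} = 0.07560/1.21 = 0.0625.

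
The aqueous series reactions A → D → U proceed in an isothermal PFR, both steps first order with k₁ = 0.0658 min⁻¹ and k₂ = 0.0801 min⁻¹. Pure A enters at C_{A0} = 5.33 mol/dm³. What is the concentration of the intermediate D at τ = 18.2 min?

For first-order series with pure A initially, C_D(τ) = k₁C_{A0}/(k₂−k₁)·(e^(−k₁τ) − e^(−k₂τ)).
e^(−k₁τ) = e^(−0.0658×18.2) = e^(−1.198) = 0.3019; e^(−k₂τ) = e^(−1.458) = 0.2327.
C_D = 0.0658×5.33/(0.0801−0.0658) × (0.3019−0.2327) = 24.53×0.06919 = 1.697 mol/dm³.

1.70 mol/dm³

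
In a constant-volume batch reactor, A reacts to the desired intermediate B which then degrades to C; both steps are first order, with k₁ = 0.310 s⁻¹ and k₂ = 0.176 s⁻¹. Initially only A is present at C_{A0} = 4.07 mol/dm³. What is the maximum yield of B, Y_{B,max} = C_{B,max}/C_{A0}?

0.475

At the optimum, C_{B,max}/C_{A0} = (k₁/k₂)^[k₂/(k₂−k₁)].
= (0.310/0.176)^(0.176/(0.176−0.310)) = (1.761)^(-1.313) = 0.4754.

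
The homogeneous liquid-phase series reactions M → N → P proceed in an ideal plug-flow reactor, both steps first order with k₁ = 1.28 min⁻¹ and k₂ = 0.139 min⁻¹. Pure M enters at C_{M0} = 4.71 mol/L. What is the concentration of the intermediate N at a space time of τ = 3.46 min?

3.20 mol/L

For first-order series with pure M initially, C_N(τ) = k₁C_{M0}/(k₂−k₁)·(e^(−k₁τ) − e^(−k₂τ)).
e^(−k₁τ) = e^(−1.28×3.46) = e^(−4.429) = 0.01193; e^(−k₂τ) = e^(−0.4809) = 0.6182.
C_N = 1.28×4.71/(0.139−1.28) × (0.01193−0.6182) = (-5.284)×(-0.6063) = 3.203 mol/L.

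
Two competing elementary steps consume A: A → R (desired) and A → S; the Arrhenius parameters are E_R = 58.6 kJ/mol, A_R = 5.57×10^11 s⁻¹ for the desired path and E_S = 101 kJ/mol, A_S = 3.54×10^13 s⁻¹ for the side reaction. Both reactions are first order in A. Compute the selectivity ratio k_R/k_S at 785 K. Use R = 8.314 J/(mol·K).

10.4

With equal orders, S_{R/S} = k_R/k_S = (A_R/A_S)·exp[(E_S−E_R)/(RT)].
(E_S−E_R)/(RT) = (101−58.6)×10³/(8.314×785) = 42400/6526 = 6.497.
k_R/k_S = (5.57×10^11/3.54×10^13)·exp(6.497) = 0.01573 × 662.9 = 10.4.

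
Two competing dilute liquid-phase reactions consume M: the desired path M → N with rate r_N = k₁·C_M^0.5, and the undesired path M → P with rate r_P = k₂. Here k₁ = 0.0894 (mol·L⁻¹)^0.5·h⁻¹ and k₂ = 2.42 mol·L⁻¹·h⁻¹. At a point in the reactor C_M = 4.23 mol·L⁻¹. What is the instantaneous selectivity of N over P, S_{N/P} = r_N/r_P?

0.0760

S_{N/P} = r_N/r_P = (k₁·C_M^0.5)/(k₂) = (k₁/k₂)·C_M^0.5.
= (0.0894×4.230^0.5) / (2.42) = 0.1839/2.420 = 0.0760.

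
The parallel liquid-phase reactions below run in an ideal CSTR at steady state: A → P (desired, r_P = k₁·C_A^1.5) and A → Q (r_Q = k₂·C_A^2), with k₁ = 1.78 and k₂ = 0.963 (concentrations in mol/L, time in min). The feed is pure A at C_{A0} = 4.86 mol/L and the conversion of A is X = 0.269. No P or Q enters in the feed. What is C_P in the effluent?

0.647 mol/L

Exit C_A = C_{A0}(1−X) = 4.86×0.731 = 3.553 mol/L.
Rates in a CSTR are evaluated at the outlet concentration: r_P = 1.78×3.553^1.5 = 11.92, r_Q = 0.963×3.553^2 = 12.15.
Fraction of consumed A going to P: r_P/(r_P+r_Q) = 0.4951.
C_P = 0.4951·C_{A0}·X = 0.4951×4.86×0.269 = 0.647 mol/L.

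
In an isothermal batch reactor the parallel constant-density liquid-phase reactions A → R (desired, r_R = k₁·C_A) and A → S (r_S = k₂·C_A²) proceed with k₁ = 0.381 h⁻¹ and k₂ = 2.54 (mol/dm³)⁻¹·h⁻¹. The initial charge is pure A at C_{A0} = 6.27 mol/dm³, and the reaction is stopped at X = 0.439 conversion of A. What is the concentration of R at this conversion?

0.0840 mol/dm³

C_A = C_{A0}(1−X) = 3.517 mol/dm³.
Along a PFR/batch, dC_R/dC_A = −r_R/(r_R+r_S) = −k₁/(k₁+k₂·C_A).
Integrating from C_{A0} to C_A: C_R = (0.381/2.54)·ln[(0.381+2.54·6.27)/(0.381+2.54·3.52)] = 0.1500·ln(16.31/9.315) = 0.08399 mol/dm³.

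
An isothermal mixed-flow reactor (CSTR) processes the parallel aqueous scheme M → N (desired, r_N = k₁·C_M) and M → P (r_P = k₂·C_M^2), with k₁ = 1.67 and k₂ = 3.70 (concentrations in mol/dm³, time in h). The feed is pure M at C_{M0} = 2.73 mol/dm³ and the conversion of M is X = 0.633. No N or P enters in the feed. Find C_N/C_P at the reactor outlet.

0.450

Exit C_M = C_{M0}(1−X) = 2.73×0.367 = 1.002 mol/dm³.
In a CSTR the entire volume is at exit conditions, so r_N = 1.67×1.002 = 1.673 and r_P = 3.70×1.002^2 = 3.714.
Overall selectivity = C_N/C_P = r_Nτ/(r_Pτ) = r_N/r_P = 0.450.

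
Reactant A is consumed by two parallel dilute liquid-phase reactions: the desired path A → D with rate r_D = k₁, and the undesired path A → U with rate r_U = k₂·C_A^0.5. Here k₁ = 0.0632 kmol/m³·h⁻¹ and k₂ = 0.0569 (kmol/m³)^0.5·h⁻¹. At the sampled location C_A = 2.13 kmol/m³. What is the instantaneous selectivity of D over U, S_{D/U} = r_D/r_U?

0.761

S_{D/U} = r_D/r_U = (k₁)/(k₂·C_A^0.5) = (k₁/k₂)·C_A^-0.5.
= (0.0632) / (0.0569×2.130^0.5) = 0.06320/0.08304 = 0.761.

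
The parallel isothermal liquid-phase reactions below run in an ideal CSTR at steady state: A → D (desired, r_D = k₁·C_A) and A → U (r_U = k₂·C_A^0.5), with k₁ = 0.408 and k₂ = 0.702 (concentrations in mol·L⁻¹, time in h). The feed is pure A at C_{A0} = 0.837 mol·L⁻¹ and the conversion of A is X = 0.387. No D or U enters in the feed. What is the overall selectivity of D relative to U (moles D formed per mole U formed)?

0.416

Exit C_A = C_{A0}(1−X) = 0.837×0.613 = 0.5131 mol·L⁻¹.
A CSTR operates uniformly at the exit composition, giving r_D = 0.2093 and r_U = 0.5028 (each k·C_A^n at C_A = 0.5131).
Overall selectivity = C_D/C_U = r_Dτ/(r_Uτ) = r_D/r_U = 0.416.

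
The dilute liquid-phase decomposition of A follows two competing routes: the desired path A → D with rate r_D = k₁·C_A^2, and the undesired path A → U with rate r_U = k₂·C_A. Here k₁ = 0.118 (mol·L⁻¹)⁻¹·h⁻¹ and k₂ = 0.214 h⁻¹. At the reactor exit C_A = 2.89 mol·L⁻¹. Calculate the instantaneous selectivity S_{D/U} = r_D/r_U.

1.59

S_{D/U} = r_D/r_U = (k₁·C_A^2)/(k₂·C_A) = (k₁/k₂)·C_A.
= (0.118×2.890^2) / (0.214×2.890) = 0.9855/0.6185 = 1.59.
Since the desired path is higher order in A, keeping C_A high (PFR or concentrated feed) favours D.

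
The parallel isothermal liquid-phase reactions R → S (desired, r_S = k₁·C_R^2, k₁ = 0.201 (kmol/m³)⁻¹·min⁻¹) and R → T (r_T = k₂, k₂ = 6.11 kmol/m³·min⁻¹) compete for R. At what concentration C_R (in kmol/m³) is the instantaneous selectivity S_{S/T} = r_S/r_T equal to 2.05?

S_{S/T} = (k₁/k₂)·C_R^2 ⇒ C_R = (S·k₂/k₁)^(0.5).
= (2.05×6.11/0.201)^(0.5) = (62.32)^(0.5) = 7.89 kmol/m³.

7.89 kmol/m³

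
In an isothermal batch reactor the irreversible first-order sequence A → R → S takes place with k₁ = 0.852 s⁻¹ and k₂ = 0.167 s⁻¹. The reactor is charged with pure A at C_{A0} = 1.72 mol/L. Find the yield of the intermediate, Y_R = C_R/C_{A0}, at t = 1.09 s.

0.545

Solving the coupled first-order balances gives C_R(t) = [k₁/(k₂−k₁)]·C_{A0}·(e^(−k₁t) − e^(−k₂t)).
e^(−k₁t) = e^(−0.852×1.09) = e^(−0.9287) = 0.3951; e^(−k₂t) = e^(−0.1820) = 0.8336.
C_R = 0.852×1.72/(0.167−0.852) × (0.3951−0.8336) = (-2.139)×(-0.4385) = 0.9381 mol/L.
Y_R = C_R/C_{A0} = 0.9381/1.72 = 0.545.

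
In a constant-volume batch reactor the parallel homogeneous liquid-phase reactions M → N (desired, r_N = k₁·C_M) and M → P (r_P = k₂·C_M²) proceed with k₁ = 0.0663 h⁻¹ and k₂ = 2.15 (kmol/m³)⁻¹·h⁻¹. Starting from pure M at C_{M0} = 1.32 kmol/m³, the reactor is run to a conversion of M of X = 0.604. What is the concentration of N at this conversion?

0.0275 kmol/m³

C_M = C_{M0}(1−X) = 0.5227 kmol/m³.
Along a PFR/batch, dC_N/dC_M = −r_N/(r_N+r_P) = −k₁/(k₁+k₂·C_M).
Integrating from C_{M0} to C_M: C_N = (0.0663/2.15)·ln[(0.0663+2.15·1.32)/(0.0663+2.15·0.523)] = 0.03084·ln(2.904/1.190) = 0.02751 kmol/m³.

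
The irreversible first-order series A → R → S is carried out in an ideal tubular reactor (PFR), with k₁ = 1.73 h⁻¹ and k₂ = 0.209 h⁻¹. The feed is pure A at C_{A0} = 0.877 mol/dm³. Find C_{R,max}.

For a first-order series the maximum intermediate yield is C_{R,max}/C_{A0} = (k₁/k₂)^[k₂/(k₂−k₁)].
= (1.73/0.209)^(0.209/(0.209−1.73)) = (8.278)^(-0.1374) = 0.7479.
C_{R,max} = 0.7479×0.877 = 0.656 mol/dm³.

0.656 mol/dm³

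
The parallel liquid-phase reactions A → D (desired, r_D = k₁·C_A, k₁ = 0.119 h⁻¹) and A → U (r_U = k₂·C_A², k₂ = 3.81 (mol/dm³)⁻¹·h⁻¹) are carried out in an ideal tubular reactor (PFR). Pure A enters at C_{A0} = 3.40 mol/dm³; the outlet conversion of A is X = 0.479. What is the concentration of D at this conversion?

C_A = C_{A0}(1−X) = 1.771 mol/dm³.
Along a PFR/batch, dC_D/dC_A = −r_D/(r_D+r_U) = −k₁/(k₁+k₂·C_A).
Integrating from C_{A0} to C_A: C_D = (0.119/3.81)·ln[(0.119+3.81·3.40)/(0.119+3.81·1.77)] = 0.03123·ln(13.07/6.868) = 0.02010 mol/dm³.

0.0201 mol/dm³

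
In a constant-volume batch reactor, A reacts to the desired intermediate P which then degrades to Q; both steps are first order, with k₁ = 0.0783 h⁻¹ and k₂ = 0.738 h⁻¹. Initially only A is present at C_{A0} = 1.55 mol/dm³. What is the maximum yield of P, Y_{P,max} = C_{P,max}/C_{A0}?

0.0813

At the optimum, C_{P,max}/C_{A0} = (k₁/k₂)^[k₂/(k₂−k₁)].
= (0.0783/0.738)^(0.738/(0.738−0.0783)) = (0.1061)^(1.119) = 0.08130.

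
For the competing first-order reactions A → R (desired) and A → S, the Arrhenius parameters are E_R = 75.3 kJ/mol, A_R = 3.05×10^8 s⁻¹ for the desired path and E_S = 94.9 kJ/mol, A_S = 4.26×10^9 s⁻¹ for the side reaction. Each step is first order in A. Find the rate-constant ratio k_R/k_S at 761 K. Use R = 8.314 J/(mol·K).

1.59

k_R/k_S = (A_R/A_S)·exp[−(E_R−E_S)/(RT)] = (A_R/A_S)·exp[(E_S−E_R)/(RT)].
(E_S−E_R)/(RT) = (94.9−75.3)×10³/(8.314×761) = 19600/6327 = 3.098.
k_R/k_S = (3.05×10^8/4.26×10^9)·exp(3.098) = 0.07160 × 22.15 = 1.59.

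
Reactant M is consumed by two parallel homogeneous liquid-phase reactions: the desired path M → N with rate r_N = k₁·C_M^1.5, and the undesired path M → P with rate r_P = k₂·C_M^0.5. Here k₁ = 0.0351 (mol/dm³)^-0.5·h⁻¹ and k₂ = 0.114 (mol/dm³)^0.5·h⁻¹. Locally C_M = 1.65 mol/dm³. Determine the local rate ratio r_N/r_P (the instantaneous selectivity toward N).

0.508

S_{N/P} = r_N/r_P = (k₁·C_M^1.5)/(k₂·C_M^0.5) = (k₁/k₂)·C_M.
= (0.0351×1.650^1.5) / (0.114×1.650^0.5) = 0.07439/0.1464 = 0.508.
Since the desired path is higher order in M, keeping C_M high (PFR or concentrated feed) favours N.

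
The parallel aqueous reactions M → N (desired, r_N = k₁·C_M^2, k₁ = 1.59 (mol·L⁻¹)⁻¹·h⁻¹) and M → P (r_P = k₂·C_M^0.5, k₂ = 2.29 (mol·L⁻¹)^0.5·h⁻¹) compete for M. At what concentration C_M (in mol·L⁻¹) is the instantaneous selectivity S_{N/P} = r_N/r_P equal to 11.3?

6.42 mol·L⁻¹

S_{N/P} = (k₁/k₂)·C_M^1.5 ⇒ C_M = (S·k₂/k₁)^(1/1.5).
= (11.3×2.29/1.59)^(0.6667) = (16.27)^(0.6667) = 6.42 mol·L⁻¹.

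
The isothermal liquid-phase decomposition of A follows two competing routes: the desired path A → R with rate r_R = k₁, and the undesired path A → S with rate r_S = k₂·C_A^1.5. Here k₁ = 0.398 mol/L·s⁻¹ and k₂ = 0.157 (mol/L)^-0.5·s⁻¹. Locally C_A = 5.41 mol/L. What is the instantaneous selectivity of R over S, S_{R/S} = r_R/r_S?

S_{R/S} = r_R/r_S = (k₁)/(k₂·C_A^1.5) = (k₁/k₂)·C_A^-1.5.
= (0.398) / (0.157×5.410^1.5) = 0.3980/1.976 = 0.201.
The undesired path is higher order in A, so low C_A (CSTR or dilute feed) favours R.

0.201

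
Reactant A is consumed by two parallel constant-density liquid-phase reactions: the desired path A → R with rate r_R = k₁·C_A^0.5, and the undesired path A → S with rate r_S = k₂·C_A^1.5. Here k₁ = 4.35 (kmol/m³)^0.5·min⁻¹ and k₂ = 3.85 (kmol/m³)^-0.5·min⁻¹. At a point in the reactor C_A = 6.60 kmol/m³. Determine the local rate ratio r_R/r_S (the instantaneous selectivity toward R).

S_{R/S} = r_R/r_S = (k₁·C_A^0.5)/(k₂·C_A^1.5) = (k₁/k₂)·C_A⁻¹.
= (4.35×6.600^0.5) / (3.85×6.600^1.5) = 11.18/65.28 = 0.171.
The undesired path is higher order in A, so low C_A (CSTR or dilute feed) favours R.

0.171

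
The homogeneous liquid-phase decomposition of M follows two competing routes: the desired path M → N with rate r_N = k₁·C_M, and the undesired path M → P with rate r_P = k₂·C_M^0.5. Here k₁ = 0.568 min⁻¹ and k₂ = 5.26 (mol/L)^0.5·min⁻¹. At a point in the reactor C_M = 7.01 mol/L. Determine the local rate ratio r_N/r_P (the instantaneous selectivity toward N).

0.286

S_{N/P} = r_N/r_P = (k₁·C_M)/(k₂·C_M^0.5) = (k₁/k₂)·C_M^0.5.
= (0.568×7.010) / (5.26×7.010^0.5) = 3.982/13.93 = 0.286.
Since the desired path is higher order in M, keeping C_M high (PFR or concentrated feed) favours N.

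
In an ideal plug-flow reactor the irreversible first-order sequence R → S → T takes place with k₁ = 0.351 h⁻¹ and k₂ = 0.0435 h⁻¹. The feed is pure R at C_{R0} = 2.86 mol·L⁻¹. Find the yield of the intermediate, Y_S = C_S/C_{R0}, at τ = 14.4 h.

0.603

For first-order series with pure R initially, C_S(τ) = k₁C_{R0}/(k₂−k₁)·(e^(−k₁τ) − e^(−k₂τ)).
e^(−k₁τ) = e^(−0.351×14.4) = e^(−5.054) = 0.006381; e^(−k₂τ) = e^(−0.6264) = 0.5345.
C_S = 0.351×2.86/(0.0435−0.351) × (0.006381−0.5345) = (-3.265)×(-0.5281) = 1.724 mol·L⁻¹.
Y_S = C_S/C_{R0} = 1.724/2.86 = 0.603.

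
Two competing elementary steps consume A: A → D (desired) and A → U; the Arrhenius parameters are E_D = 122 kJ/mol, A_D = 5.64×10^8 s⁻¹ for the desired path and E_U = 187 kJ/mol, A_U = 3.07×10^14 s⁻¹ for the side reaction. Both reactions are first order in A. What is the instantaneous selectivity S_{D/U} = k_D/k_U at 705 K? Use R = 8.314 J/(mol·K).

k_D/k_U = (A_D/A_U)·exp[−(E_D−E_U)/(RT)] = (A_D/A_U)·exp[(E_U−E_D)/(RT)].
(E_U−E_D)/(RT) = (187−122)×10³/(8.314×705) = 65000/5861 = 11.09.
k_D/k_U = (5.64×10^8/3.07×10^14)·exp(11.09) = 1.837×10^-6 × 65484 = 0.120.

0.120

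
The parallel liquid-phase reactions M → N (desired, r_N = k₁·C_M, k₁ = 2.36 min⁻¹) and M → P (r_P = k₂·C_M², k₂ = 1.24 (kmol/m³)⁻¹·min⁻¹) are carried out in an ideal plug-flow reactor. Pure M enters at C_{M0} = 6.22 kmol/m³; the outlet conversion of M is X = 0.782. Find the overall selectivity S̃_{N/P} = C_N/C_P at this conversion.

C_M = C_{M0}(1−X) = 1.356 kmol/m³.
Along a PFR/batch, dC_N/dC_M = −r_N/(r_N+r_P) = −k₁/(k₁+k₂·C_M).
Integrating from C_{M0} to C_M: C_N = (2.36/1.24)·ln[(2.36+1.24·6.22)/(2.36+1.24·1.36)] = 1.903·ln(10.07/4.041) = 1.738 kmol/m³.
C_P = (C_{M0}−C_M)−C_N = 3.126 kmol/m³; S̃_{N/P} = 1.738/3.126 = 0.556.

0.556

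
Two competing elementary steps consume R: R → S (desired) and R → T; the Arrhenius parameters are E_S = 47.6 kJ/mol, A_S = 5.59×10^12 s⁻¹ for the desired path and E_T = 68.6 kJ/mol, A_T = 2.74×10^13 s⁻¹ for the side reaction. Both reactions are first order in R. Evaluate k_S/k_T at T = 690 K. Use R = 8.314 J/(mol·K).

7.93

k_S/k_T = (A_S/A_T)·exp[−(E_S−E_T)/(RT)] = (A_S/A_T)·exp[(E_T−E_S)/(RT)].
(E_T−E_S)/(RT) = (68.6−47.6)×10³/(8.314×690) = 21000/5737 = 3.661.
k_S/k_T = (5.59×10^12/2.74×10^13)·exp(3.661) = 0.2040 × 38.89 = 7.93.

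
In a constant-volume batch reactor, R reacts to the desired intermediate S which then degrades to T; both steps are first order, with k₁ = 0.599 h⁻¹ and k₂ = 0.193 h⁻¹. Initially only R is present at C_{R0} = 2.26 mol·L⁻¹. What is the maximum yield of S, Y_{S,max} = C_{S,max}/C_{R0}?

Evaluating C_S at t_opt = ln(k₂/k₁)/(k₂−k₁) gives C_{S,max}/C_{R0} = (k₁/k₂)^[k₂/(k₂−k₁)].
= (0.599/0.193)^(0.193/(0.193−0.599)) = (3.104)^(-0.4754) = 0.5837.

0.584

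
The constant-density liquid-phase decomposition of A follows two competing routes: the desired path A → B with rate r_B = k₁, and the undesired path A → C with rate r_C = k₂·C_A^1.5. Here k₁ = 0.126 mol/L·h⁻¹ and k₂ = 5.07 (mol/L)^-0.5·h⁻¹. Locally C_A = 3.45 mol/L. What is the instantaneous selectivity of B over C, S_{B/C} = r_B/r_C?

0.00388

S_{B/C} = r_B/r_C = (k₁)/(k₂·C_A^1.5) = (k₁/k₂)·C_A^-1.5.
= (0.126) / (5.07×3.450^1.5) = 0.1260/32.49 = 0.00388.
The undesired path is higher order in A, so low C_A (CSTR or dilute feed) favours B.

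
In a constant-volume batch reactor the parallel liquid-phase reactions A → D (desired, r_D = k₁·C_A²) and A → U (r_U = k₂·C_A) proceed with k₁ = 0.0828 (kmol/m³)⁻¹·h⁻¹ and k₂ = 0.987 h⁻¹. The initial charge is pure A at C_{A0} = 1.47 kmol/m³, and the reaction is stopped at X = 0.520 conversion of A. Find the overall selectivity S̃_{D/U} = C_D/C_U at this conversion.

C_A = C_{A0}(1−X) = 0.7056 kmol/m³.
Along a PFR/batch, dC_U/dC_A = −r_U/(r_D+r_U) = −k₂/(k₂+k₁·C_A).
Integrating from C_{A0} to C_A: C_U = (0.987/0.0828)·ln[(0.987+0.0828·1.47)/(0.987+0.0828·0.706)] = 11.92·ln(1.109/1.045) = 0.7007 kmol/m³.
Then C_D = (C_{A0}−C_A) − C_U = 0.7644 − 0.7007 = 0.06372 kmol/m³.
S̃_{D/U} = C_D/C_U = 0.06372/0.7007 = 0.0909.

0.0909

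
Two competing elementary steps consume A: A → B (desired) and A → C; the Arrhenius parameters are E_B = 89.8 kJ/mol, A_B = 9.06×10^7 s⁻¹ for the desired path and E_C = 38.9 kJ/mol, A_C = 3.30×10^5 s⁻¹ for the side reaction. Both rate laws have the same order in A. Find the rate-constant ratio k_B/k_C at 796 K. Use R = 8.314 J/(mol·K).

Since both paths have the same order in A, the concentration cancels and S_{B/C} = k_B/k_C = (A_B/A_C)·exp[(E_C−E_B)/(RT)].
(E_C−E_B)/(RT) = (38.9−89.8)×10³/(8.314×796) = -50900/6618 = -7.691.
k_B/k_C = (9.06×10^7/3.30×10^5)·exp(-7.691) = 274.5 × 4.568×10^-4 = 0.125.

0.125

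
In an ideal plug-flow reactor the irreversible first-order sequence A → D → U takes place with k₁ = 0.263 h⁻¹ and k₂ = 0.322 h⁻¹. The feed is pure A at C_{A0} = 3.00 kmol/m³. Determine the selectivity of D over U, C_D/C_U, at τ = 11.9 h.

0.115

The intermediate concentration in a first-order A→B→C sequence is C_D = k₁C_{A0}(e^(−k₁τ) − e^(−k₂τ))/(k₂−k₁).
e^(−k₁τ) = e^(−0.263×11.9) = e^(−3.130) = 0.04373; e^(−k₂τ) = e^(−3.832) = 0.02167.
C_D = 0.263×3.00/(0.322−0.263) × (0.04373−0.02167) = 13.37×0.02206 = 0.2950 kmol/m³.
C_A = C_{A0}e^(−k₁τ) = 0.1312 kmol/m³, so C_U = C_{A0}−C_A−C_D = 2.574 kmol/m³; C_D/C_U = 0.115.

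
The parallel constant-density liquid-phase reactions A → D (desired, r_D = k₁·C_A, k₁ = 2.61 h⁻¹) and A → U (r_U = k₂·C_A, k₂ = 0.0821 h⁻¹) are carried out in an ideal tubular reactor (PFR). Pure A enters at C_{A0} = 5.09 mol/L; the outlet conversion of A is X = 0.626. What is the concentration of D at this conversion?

C_A = C_{A0}(1−X) = 1.904 mol/L.
Both paths are first order in A, so the instantaneous fraction to D is constant: dC_D/d(−C_A) = k₁/(k₁+k₂) = 0.9695.
C_D = 0.9695·(C_{A0}−C_A) = 0.9695×3.186 = 3.09 mol/L.

3.09 mol/L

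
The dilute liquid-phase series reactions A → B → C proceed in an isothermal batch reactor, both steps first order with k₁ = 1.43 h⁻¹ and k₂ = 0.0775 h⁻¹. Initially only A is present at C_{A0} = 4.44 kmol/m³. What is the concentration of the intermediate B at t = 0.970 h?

3.18 kmol/m³

The intermediate concentration in a first-order A→B→C sequence is C_B = k₁C_{A0}(e^(−k₁t) − e^(−k₂t))/(k₂−k₁).
e^(−k₁t) = e^(−1.43×0.970) = e^(−1.387) = 0.2498; e^(−k₂t) = e^(−0.07517) = 0.9276.
C_B = 1.43×4.44/(0.0775−1.43) × (0.2498−0.9276) = (-4.694)×(-0.6778) = 3.182 kmol/m³.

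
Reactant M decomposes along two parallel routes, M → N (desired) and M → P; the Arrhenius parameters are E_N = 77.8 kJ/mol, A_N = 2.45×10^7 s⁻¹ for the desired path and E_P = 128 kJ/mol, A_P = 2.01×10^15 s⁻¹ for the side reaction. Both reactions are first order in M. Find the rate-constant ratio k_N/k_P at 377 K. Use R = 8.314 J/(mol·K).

With equal orders, S_{N/P} = k_N/k_P = (A_N/A_P)·exp[(E_P−E_N)/(RT)].
(E_P−E_N)/(RT) = (128−77.8)×10³/(8.314×377) = 50200/3134 = 16.02.
k_N/k_P = (2.45×10^7/2.01×10^15)·exp(16.02) = 1.219×10^-8 × 9.029×10^6 = 0.110.
Since E_N < E_P, lowering the temperature improves selectivity toward N.

0.110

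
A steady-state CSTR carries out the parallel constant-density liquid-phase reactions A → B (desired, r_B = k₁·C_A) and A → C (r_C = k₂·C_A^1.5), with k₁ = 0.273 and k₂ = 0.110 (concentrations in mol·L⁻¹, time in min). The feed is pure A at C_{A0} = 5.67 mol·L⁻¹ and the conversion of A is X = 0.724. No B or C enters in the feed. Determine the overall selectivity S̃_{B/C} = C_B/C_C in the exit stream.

Exit C_A = C_{A0}(1−X) = 5.67×0.276 = 1.565 mol·L⁻¹.
In a CSTR the entire volume is at exit conditions, so r_B = 0.273×1.565 = 0.4272 and r_C = 0.110×1.565^1.5 = 0.2153.
Overall selectivity = C_B/C_C = r_Bτ/(r_Cτ) = r_B/r_C = 1.98.

1.98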